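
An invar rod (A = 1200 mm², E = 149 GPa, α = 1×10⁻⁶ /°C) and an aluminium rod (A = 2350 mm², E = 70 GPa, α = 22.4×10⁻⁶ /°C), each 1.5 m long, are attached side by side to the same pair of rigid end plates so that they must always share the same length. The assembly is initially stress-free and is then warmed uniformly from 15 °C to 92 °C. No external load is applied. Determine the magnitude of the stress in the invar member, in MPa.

σ ≈ 118 MPa (tensile)

Equilibrium of a rigid end plate with no external load gives equal and opposite internal forces ±P in the two members. Since α_{aluminium} > α_{invar}, heating drives the aluminium into compression and the invar into tension.
Equating the net (thermal + elastic) strains gives |α₁ − α₂|·ΔT = P·[1/(A₁E₁) + 1/(A₂E₂)].
|α₁ − α₂|·ΔT = 21.4×10⁻⁶ × 77 = 0.001648.
1/(A₁E₁) + 1/(A₂E₂) = 1/(1200×149×10³) + 1/(2350×70×10³) = 1.167×10⁻⁸ N⁻¹.
P = 0.001648 / 1.167×10⁻⁸ = 141200 N = 141.2 kN.
σ_{invar} = P/A₁ = 141200/1200 = 117.6 MPa, tensile.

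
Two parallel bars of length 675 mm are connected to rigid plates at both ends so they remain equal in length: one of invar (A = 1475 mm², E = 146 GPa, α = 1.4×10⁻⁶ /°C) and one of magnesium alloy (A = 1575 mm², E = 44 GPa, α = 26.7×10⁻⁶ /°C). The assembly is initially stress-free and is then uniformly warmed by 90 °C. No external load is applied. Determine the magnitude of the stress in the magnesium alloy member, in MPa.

σ ≈ 75.8 MPa (compressive)

The magnesium alloy has the larger α, so on heating it would change length more than the invar if both were free. The rigid plates force a common final length, so the magnesium alloy is put into compression and the invar into tension, with equal and opposite forces P (no external load).
Setting the final lengths equal and cancelling L: (α₁ − α₂)ΔT = P/(A₁E₁) + P/(A₂E₂).
|α₁ − α₂|·ΔT = 25.3×10⁻⁶ × 90 = 0.002277.
1/(A₁E₁) + 1/(A₂E₂) = 1/(1475×146×10³) + 1/(1575×44×10³) = 1.907×10⁻⁸ N⁻¹.
So P = 0.002277 / 1.907×10⁻⁸ = 119.4 kN.
σ_{magnesium alloy} = P/A₂ = 119400/1575 = 75.8 MPa, compressive.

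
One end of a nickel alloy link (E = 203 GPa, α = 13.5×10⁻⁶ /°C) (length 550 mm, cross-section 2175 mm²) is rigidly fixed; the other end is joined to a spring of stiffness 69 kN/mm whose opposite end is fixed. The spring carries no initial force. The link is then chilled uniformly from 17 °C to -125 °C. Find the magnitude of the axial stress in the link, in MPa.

σ ≈ 30.8 MPa (tensile)

If the spring were absent the link would shorten by αΔT L = 13.5×10⁻⁶ × 142 × 550 = 1.054 mm.
Let P be the tensile force in the spring. The link extends elastically by PL/(AE) and the spring stretches by P/k; together these equal δ_free.
P [ L/(AE) + 1/k ] = δ_free → P [ 550/(2175×203×10³) + 1/(69×10³) ] = 1.054.
P = 1.054 / 1.574×10⁻⁵ = 66990 N.
σ = P/A = 66990/2175 = 30.8 MPa.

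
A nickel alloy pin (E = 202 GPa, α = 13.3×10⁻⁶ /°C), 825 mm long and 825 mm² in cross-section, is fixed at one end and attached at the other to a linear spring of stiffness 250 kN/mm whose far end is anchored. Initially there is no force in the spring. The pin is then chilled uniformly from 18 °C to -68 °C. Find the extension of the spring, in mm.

If the spring were absent the pin would shorten by αΔT L = 13.3×10⁻⁶ × 86 × 825 = 0.9436 mm.
Let P be the tensile force in the spring. The pin extends elastically by PL/(AE) and the spring stretches by P/k; together these equal δ_free.
P [ L/(AE) + 1/k ] = δ_free → P [ 825/(825×202×10³) + 1/(250×10³) ] = 0.9436.
P = 0.9436 / 8.95×10⁻⁶ = 105400 N.
Spring extension = P/k = 105400/(250×10³) = 0.4217 mm.

δ ≈ 0.422 mm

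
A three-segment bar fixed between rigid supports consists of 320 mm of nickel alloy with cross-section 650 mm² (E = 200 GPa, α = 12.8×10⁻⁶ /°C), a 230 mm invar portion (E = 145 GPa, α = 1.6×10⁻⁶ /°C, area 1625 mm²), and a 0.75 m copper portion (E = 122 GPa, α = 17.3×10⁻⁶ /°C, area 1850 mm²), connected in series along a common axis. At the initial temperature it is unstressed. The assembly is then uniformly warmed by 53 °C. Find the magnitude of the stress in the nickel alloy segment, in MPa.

Free thermal expansion of the whole bar: Σ αᵢΔT Lᵢ = 12.8×10⁻⁶×53×320 + 1.6×10⁻⁶×53×230 + 17.3×10⁻⁶×53×750 = 0.9243 mm.
The walls prevent any net length change, so an axial force P (same in every segment) develops. Compatibility: P · Σ Lᵢ/(AᵢEᵢ) = δ_free.
The series flexibility is Σ Lᵢ/(AᵢEᵢ) = 320/(650×200×10³) + 230/(1625×145×10³) + 750/(1850×122×10³) = 6.761×10⁻⁶ mm/N.
So P = 0.9243 / 6.761×10⁻⁶ = 136.7 kN, compressive.
σ_{nickel alloy} = P / A = 136700 / 650 = 210.3 MPa.

σ ≈ 210 MPa (compressive)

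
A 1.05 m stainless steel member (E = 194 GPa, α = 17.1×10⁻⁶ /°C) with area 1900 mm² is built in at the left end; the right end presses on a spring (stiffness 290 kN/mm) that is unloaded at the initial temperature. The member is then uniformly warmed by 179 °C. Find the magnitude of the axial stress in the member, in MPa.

σ ≈ 269 MPa (compressive)

If the spring were absent the member would lengthen by αΔT L = 17.1×10⁻⁶ × 179 × 1050 = 3.214 mm.
Let P be the compressive force at the spring. The member shortens elastically by PL/(AE) and the spring compresses by P/k; together these equal δ_free.
So P = δ_free / [L/(AE) + 1/k] = 3.214 / [ 1050/(1900×194×10³) + 1/(290×10³) ].
P = 3.214 / 6.297×10⁻⁶ = 510400 N.
σ = P/A = 510400/1900 = 268.6 MPa.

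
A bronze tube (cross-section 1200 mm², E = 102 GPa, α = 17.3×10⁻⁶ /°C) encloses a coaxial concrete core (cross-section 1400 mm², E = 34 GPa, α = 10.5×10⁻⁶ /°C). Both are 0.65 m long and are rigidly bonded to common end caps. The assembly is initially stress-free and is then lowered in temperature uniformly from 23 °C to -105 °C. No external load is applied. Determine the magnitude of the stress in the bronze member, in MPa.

σ ≈ 24.9 MPa (tensile)

Both members must finish at the same length. With the larger α, the bronze tends to over-contract; the plates restrain it, putting the bronze in tension and the concrete in compression. With no external load the two internal forces are equal and opposite, magnitude P.
Equating the net (thermal + elastic) strains gives |α₁ − α₂|·ΔT = P·[1/(A₁E₁) + 1/(A₂E₂)].
|α₁ − α₂|·ΔT = 6.8×10⁻⁶ × 128 = 0.0008704.
1/(A₁E₁) + 1/(A₂E₂) = 1/(1200×102×10³) + 1/(1400×34×10³) = 2.918×10⁻⁸ N⁻¹.
P = 0.0008704 / 2.918×10⁻⁸ = 29830 N = 29.83 kN.
σ_{bronze} = P/A₁ = 29830/1200 = 24.86 MPa, tensile.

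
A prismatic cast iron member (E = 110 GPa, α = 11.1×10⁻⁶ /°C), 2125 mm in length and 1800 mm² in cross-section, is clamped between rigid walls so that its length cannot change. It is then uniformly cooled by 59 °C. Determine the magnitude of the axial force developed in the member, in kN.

Full restraint means ε = 0, so the stress is σ = EαΔT = 110×10³ × 11.1×10⁻⁶ × 59 = 72.04 MPa.
Axial force P = σA = 72.04 × 1800 = 129700 N = 129.7 kN, tensile.

P ≈ 130 kN (tensile)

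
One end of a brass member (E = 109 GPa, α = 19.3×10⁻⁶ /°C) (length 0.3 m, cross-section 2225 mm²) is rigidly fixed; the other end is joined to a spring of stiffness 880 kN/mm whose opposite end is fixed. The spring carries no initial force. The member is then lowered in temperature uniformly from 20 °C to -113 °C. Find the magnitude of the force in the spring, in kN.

If the spring were absent the member would shorten by αΔT L = 19.3×10⁻⁶ × 133 × 300 = 0.7701 mm.
Let P be the tensile force in the spring. The member extends elastically by PL/(AE) and the spring stretches by P/k; together these equal δ_free.
P [ L/(AE) + 1/k ] = δ_free → P [ 300/(2225×109×10³) + 1/(880×10³) ] = 0.7701.
P = 0.7701 / 2.373×10⁻⁶ = 324500 N.

P ≈ 324 kN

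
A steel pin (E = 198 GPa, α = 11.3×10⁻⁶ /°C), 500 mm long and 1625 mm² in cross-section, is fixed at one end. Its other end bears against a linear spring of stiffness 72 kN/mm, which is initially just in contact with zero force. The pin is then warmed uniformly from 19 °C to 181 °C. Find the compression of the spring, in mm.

If the spring were absent the pin would lengthen by αΔT L = 11.3×10⁻⁶ × 162 × 500 = 0.9153 mm.
Let P be the compressive force at the spring. The pin shortens elastically by PL/(AE) and the spring compresses by P/k; together these equal δ_free.
P [ L/(AE) + 1/k ] = δ_free → P [ 500/(1625×198×10³) + 1/(72×10³) ] = 0.9153.
P = 0.9153 / 1.544×10⁻⁵ = 59270 N.
Spring compression = P/k = 59270/(72×10³) = 0.8232 mm.

δ ≈ 0.823 mm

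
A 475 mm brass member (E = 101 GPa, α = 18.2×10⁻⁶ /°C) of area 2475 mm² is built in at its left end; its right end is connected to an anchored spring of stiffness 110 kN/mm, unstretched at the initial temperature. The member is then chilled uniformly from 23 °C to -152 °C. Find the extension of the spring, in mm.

δ ≈ 1.25 mm

The unrestrained thermal change is αΔT L = 18.2×10⁻⁶ × 175 × 475 = 1.513 mm.
With a force P in the spring, the elastic change of the member is PL/(AE) and that of the spring is P/k; compatibility requires their sum to equal δ_free.
P [ L/(AE) + 1/k ] = δ_free → P [ 475/(2475×101×10³) + 1/(110×10³) ] = 1.513.
P = 1.513 / 1.099×10⁻⁵ = 137600 N.
Spring extension = P/k = 137600/(110×10³) = 1.251 mm.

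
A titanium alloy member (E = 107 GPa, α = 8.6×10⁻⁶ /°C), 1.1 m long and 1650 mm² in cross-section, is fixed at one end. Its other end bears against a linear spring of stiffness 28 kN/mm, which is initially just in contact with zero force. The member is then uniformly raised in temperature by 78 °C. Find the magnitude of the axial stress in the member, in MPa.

The unrestrained thermal change is αΔT L = 8.6×10⁻⁶ × 78 × 1100 = 0.7379 mm.
With a force P in the spring, the elastic change of the member is PL/(AE) and that of the spring is P/k; compatibility requires their sum to equal δ_free.
So P = δ_free / [L/(AE) + 1/k] = 0.7379 / [ 1100/(1650×107×10³) + 1/(28×10³) ].
P = 0.7379 / 4.194×10⁻⁵ = 17590 N.
σ = P/A = 17590/1650 = 10.66 MPa.

σ ≈ 10.7 MPa (compressive)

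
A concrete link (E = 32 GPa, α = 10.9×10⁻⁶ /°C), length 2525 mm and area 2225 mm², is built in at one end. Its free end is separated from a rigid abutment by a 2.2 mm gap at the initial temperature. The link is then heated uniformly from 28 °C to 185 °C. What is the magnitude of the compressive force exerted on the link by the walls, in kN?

P ≈ 59.8 kN

Free thermal elongation = αΔT L = 10.9×10⁻⁶ × 157 × 2525 = 4.321 mm.
After closing the 2.2 mm clearance, 4.321 − 2.2 = 2.121 mm of expansion remains to be suppressed by the wall.
So σ = E(δ_free − g)/L = 32×10³ × 2.121/2525 = 26.88 MPa.
Force on the wall = σA = 26.88 × 2225 mm² = 59.81 kN.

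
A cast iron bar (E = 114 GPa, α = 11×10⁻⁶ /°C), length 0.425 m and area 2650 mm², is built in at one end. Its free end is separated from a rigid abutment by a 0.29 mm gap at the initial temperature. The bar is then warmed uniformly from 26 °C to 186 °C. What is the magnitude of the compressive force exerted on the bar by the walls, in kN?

P ≈ 326 kN

If the wall were absent the bar would grow by αΔT L = 11×10⁻⁶ × 160 × 425 = 0.748 mm.
After closing the 0.29 mm clearance, 0.748 − 0.29 = 0.458 mm of expansion remains to be suppressed by the wall.
Compatibility: PL/(AE) = 0.458 mm, so σ = P/A = E × (0.458/425) = 122.9 MPa.
Force on the wall = σA = 122.9 × 2650 mm² = 325.6 kN.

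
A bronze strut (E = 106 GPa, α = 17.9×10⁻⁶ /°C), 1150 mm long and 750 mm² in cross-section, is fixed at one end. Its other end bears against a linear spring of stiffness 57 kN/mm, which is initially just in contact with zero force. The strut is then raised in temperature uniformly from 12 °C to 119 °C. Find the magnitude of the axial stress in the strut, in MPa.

σ ≈ 91.7 MPa (compressive)

Free thermal expansion: δ_free = αΔT L = 17.9×10⁻⁶ × 107 × 1150 = 2.203 mm.
Let P be the compressive force at the spring. The strut shortens elastically by PL/(AE) and the spring compresses by P/k; together these equal δ_free.
So P = δ_free / [L/(AE) + 1/k] = 2.203 / [ 1150/(750×106×10³) + 1/(57×10³) ].
P = 2.203 / 3.201×10⁻⁵ = 68810 N.
σ = P/A = 68810/750 = 91.75 MPa.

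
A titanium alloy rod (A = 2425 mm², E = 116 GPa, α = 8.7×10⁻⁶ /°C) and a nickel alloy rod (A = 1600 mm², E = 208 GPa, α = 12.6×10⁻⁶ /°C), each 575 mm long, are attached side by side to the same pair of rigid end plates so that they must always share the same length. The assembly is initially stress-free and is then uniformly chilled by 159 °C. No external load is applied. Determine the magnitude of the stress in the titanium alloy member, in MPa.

Equilibrium of a rigid end plate with no external load gives equal and opposite internal forces ±P in the two members. Since α_{nickel alloy} > α_{titanium alloy}, cooling drives the nickel alloy into tension and the titanium alloy into compression.
Setting the final lengths equal and cancelling L: (α₁ − α₂)ΔT = P/(A₁E₁) + P/(A₂E₂).
|α₁ − α₂|·ΔT = 3.9×10⁻⁶ × 159 = 0.0006201.
1/(A₁E₁) + 1/(A₂E₂) = 1/(2425×116×10³) + 1/(1600×208×10³) = 6.56×10⁻⁹ N⁻¹.
So P = 0.0006201 / 6.56×10⁻⁹ = 94.53 kN.
σ_{titanium alloy} = P/A₁ = 94530/2425 = 38.98 MPa, compressive.

σ ≈ 39 MPa (compressive)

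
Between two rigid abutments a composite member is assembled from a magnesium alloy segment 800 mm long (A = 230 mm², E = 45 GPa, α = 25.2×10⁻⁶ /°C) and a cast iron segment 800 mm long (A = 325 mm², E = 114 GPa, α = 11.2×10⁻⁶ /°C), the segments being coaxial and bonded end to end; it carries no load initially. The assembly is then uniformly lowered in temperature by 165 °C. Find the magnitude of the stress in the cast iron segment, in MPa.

If the supports were absent, the total length change would be Σ αᵢΔT Lᵢ = 25.2×10⁻⁶×165×800 + 11.2×10⁻⁶×165×800 = 4.805 mm.
The walls prevent any net length change, so an axial force P (same in every segment) develops. Compatibility: P · Σ Lᵢ/(AᵢEᵢ) = δ_free.
The series flexibility is Σ Lᵢ/(AᵢEᵢ) = 800/(230×45×10³) + 800/(325×114×10³) = 9.889×10⁻⁵ mm/N.
P = 4.805 / 9.889×10⁻⁵ = 48590 N = 48.59 kN, tensile.
σ_{cast iron} = P / A = 48590 / 325 = 149.5 MPa.

σ ≈ 150 MPa (tensile)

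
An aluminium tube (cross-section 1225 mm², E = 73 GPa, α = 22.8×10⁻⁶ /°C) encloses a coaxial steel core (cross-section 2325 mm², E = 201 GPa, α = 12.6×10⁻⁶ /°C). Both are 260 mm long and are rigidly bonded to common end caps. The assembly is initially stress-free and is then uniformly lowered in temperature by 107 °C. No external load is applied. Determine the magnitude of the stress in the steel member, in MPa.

σ ≈ 35.2 MPa (compressive)

The aluminium has the larger α, so on cooling it would change length more than the steel if both were free. The rigid plates force a common final length, so the aluminium is put into tension and the steel into compression, with equal and opposite forces P (no external load).
Compatibility of the two members (thermal + elastic change equal): (α₁ − α₂)ΔT = P·[1/(A₁E₁) + 1/(A₂E₂)].
|α₁ − α₂|·ΔT = 10.2×10⁻⁶ × 107 = 0.001091.
1/(A₁E₁) + 1/(A₂E₂) = 1/(1225×73×10³) + 1/(2325×201×10³) = 1.332×10⁻⁸ N⁻¹.
P = 0.001091 / 1.332×10⁻⁸ = 81920 N = 81.92 kN.
σ_{steel} = P/A₂ = 81920/2325 = 35.24 MPa, compressive.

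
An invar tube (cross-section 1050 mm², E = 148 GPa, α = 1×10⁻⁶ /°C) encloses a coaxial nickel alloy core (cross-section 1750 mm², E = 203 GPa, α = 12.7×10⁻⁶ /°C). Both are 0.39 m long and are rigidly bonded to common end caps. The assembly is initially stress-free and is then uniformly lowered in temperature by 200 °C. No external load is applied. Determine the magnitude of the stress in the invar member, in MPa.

The nickel alloy has the larger α, so on cooling it would change length more than the invar if both were free. The rigid plates force a common final length, so the nickel alloy is put into tension and the invar into compression, with equal and opposite forces P (no external load).
Compatibility of the two members (thermal + elastic change equal): (α₁ − α₂)ΔT = P·[1/(A₁E₁) + 1/(A₂E₂)].
|α₁ − α₂|·ΔT = 11.7×10⁻⁶ × 200 = 0.00234.
1/(A₁E₁) + 1/(A₂E₂) = 1/(1050×148×10³) + 1/(1750×203×10³) = 9.25×10⁻⁹ N⁻¹.
P = 0.00234 / 9.25×10⁻⁹ = 253000 N = 253 kN.
σ_{invar} = P/A₁ = 253000/1050 = 240.9 MPa, compressive.

σ ≈ 241 MPa (compressive)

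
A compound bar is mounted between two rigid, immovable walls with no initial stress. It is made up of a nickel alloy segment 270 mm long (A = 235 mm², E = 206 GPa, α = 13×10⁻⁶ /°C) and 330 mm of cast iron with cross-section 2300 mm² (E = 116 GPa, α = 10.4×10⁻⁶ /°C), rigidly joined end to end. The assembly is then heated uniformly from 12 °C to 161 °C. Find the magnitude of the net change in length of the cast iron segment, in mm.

If the supports were absent, the total length change would be Σ αᵢΔT Lᵢ = 13×10⁻⁶×149×270 + 10.4×10⁻⁶×149×330 = 1.034 mm.
The rigid supports impose zero overall length change; the single axial force P common to all segments must satisfy P Σ Lᵢ/(AᵢEᵢ) = δ_free.
Σ Lᵢ/(AᵢEᵢ) = 270/(235×206×10³) + 330/(2300×116×10³) = 6.814×10⁻⁶ mm/N.
So P = 1.034 / 6.814×10⁻⁶ = 151.8 kN, compressive.
For the cast iron segment, free thermal change = 10.4×10⁻⁶×149×330 = 0.5114 mm and elastic change from P = 151800×330/(2300×116×10³) = 0.1878 mm; these oppose, so the net change is 0.324 mm (segment lengthens).

|ΔL| ≈ 0.324 mm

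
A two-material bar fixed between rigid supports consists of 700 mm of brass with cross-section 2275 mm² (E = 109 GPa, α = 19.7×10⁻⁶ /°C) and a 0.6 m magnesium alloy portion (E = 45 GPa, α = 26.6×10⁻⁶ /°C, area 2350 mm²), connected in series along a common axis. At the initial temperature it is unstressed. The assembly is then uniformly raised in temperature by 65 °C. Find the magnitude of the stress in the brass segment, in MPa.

With the walls removed the bar would change length by δ_free = Σ αᵢΔT Lᵢ = 19.7×10⁻⁶×65×700 + 26.6×10⁻⁶×65×600 = 1.934 mm.
The walls prevent any net length change, so an axial force P (same in every segment) develops. Compatibility: P · Σ Lᵢ/(AᵢEᵢ) = δ_free.
Σ Lᵢ/(AᵢEᵢ) = 700/(2275×109×10³) + 600/(2350×45×10³) = 8.497×10⁻⁶ mm/N.
P = 1.934 / 8.497×10⁻⁶ = 227600 N = 227.6 kN, compressive.
σ_{brass} = P / A = 227600 / 2275 = 100 MPa.

σ ≈ 100 MPa (compressive)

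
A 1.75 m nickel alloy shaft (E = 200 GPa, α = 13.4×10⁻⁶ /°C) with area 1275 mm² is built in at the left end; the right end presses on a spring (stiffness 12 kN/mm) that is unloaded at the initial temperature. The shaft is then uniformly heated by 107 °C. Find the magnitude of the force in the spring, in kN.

If the spring were absent the shaft would lengthen by αΔT L = 13.4×10⁻⁶ × 107 × 1750 = 2.509 mm.
Let P be the compressive force at the spring. The shaft shortens elastically by PL/(AE) and the spring compresses by P/k; together these equal δ_free.
So P = δ_free / [L/(AE) + 1/k] = 2.509 / [ 1750/(1275×200×10³) + 1/(12×10³) ].
P = 2.509 / 9.02×10⁻⁵ = 27820 N.

P ≈ 27.8 kN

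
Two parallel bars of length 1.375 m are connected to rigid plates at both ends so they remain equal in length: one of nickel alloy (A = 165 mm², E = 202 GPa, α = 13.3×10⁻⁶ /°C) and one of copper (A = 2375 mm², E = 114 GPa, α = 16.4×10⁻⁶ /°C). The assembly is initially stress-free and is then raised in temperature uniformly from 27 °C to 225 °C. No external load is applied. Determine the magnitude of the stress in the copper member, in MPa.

The copper has the larger α, so on heating it would change length more than the nickel alloy if both were free. The rigid plates force a common final length, so the copper is put into compression and the nickel alloy into tension, with equal and opposite forces P (no external load).
Compatibility of the two members (thermal + elastic change equal): (α₁ − α₂)ΔT = P·[1/(A₁E₁) + 1/(A₂E₂)].
|α₁ − α₂|·ΔT = 3.1×10⁻⁶ × 198 = 0.0006138.
1/(A₁E₁) + 1/(A₂E₂) = 1/(165×202×10³) + 1/(2375×114×10³) = 3.37×10⁻⁸ N⁻¹.
So P = 0.0006138 / 3.37×10⁻⁸ = 18.22 kN.
σ_{copper} = P/A₂ = 18220/2375 = 7.67 MPa, compressive.

σ ≈ 7.67 MPa (compressive)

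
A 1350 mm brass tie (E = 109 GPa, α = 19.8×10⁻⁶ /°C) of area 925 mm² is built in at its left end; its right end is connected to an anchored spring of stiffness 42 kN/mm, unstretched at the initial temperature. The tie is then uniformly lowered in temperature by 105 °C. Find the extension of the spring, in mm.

δ ≈ 1.8 mm

The unrestrained thermal change is αΔT L = 19.8×10⁻⁶ × 105 × 1350 = 2.807 mm.
Let P be the tensile force in the spring. The tie extends elastically by PL/(AE) and the spring stretches by P/k; together these equal δ_free.
P [ L/(AE) + 1/k ] = δ_free → P [ 1350/(925×109×10³) + 1/(42×10³) ] = 2.807.
P = 2.807 / 3.72×10⁻⁵ = 75450 N.
Spring extension = P/k = 75450/(42×10³) = 1.796 mm.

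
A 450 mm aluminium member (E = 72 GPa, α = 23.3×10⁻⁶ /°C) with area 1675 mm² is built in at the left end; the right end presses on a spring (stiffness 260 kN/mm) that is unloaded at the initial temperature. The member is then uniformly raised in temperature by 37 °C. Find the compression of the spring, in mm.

The unrestrained thermal change is αΔT L = 23.3×10⁻⁶ × 37 × 450 = 0.3879 mm.
With a force P in the spring, the elastic change of the member is PL/(AE) and that of the spring is P/k; compatibility requires their sum to equal δ_free.
P [ L/(AE) + 1/k ] = δ_free → P [ 450/(1675×72×10³) + 1/(260×10³) ] = 0.3879.
P = 0.3879 / 7.577×10⁻⁶ = 51200 N.
Spring compression = P/k = 51200/(260×10³) = 0.1969 mm.

δ ≈ 0.197 mm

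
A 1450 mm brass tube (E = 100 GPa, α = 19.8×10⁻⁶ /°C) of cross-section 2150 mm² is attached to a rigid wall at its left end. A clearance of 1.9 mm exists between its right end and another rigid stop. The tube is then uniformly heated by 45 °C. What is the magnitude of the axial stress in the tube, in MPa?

σ ≈ 0 MPa

Free thermal elongation = αΔT L = 19.8×10⁻⁶ × 45 × 1450 = 1.292 mm.
Since δ_free = 1.29 mm is less than the 1.9 mm gap, the tube never touches the wall. No axial force develops.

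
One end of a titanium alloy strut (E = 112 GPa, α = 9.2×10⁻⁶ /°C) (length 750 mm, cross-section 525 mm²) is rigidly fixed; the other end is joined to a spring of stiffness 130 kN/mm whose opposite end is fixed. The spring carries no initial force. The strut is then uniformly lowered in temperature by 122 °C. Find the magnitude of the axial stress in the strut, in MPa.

If the spring were absent the strut would shorten by αΔT L = 9.2×10⁻⁶ × 122 × 750 = 0.8418 mm.
Let P be the tensile force in the spring. The strut extends elastically by PL/(AE) and the spring stretches by P/k; together these equal δ_free.
So P = δ_free / [L/(AE) + 1/k] = 0.8418 / [ 750/(525×112×10³) + 1/(130×10³) ].
P = 0.8418 / 2.045×10⁻⁵ = 41170 N.
σ = P/A = 41170/525 = 78.42 MPa.

σ ≈ 78.4 MPa (tensile)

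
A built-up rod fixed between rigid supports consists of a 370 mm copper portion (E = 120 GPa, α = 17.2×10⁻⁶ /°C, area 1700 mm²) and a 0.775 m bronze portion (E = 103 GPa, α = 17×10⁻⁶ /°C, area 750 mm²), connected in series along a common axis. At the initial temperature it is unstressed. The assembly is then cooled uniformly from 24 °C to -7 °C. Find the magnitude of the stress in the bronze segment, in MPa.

σ ≈ 68.2 MPa (tensile)

Free thermal contraction of the whole bar: Σ αᵢΔT Lᵢ = 17.2×10⁻⁶×31×370 + 17×10⁻⁶×31×775 = 0.6057 mm.
Since the ends are fixed, an axial force P builds up, equal in every segment, with P · Σ Lᵢ/(AᵢEᵢ) = δ_free.
The series flexibility is Σ Lᵢ/(AᵢEᵢ) = 370/(1700×120×10³) + 775/(750×103×10³) = 1.185×10⁻⁵ mm/N.
Hence P = δ_free / Σ(L/AE) = 0.6057/1.185×10⁻⁵ = 51.13 kN (tensile).
σ_{bronze} = P / A = 51130 / 750 = 68.18 MPa.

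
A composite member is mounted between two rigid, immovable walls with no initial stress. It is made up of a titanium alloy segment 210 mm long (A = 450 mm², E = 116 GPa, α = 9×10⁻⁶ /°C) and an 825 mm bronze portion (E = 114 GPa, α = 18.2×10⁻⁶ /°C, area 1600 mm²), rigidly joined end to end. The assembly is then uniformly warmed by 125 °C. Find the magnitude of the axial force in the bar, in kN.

P ≈ 247 kN (compressive)

If the supports were absent, the total length change would be Σ αᵢΔT Lᵢ = 9×10⁻⁶×125×210 + 18.2×10⁻⁶×125×825 = 2.113 mm.
The rigid supports impose zero overall length change; the single axial force P common to all segments must satisfy P Σ Lᵢ/(AᵢEᵢ) = δ_free.
Σ Lᵢ/(AᵢEᵢ) = 210/(450×116×10³) + 825/(1600×114×10³) = 8.546×10⁻⁶ mm/N.
So P = 2.113 / 8.546×10⁻⁶ = 247.3 kN, compressive.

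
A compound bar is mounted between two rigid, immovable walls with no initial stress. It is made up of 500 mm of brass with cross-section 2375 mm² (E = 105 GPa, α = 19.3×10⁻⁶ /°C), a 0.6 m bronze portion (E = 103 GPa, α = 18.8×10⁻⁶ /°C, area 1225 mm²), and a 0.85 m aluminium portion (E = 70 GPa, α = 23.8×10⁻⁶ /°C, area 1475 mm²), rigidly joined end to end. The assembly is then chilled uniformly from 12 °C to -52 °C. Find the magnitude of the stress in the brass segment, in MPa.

With the walls removed the bar would change length by δ_free = Σ αᵢΔT Lᵢ = 19.3×10⁻⁶×64×500 + 18.8×10⁻⁶×64×600 + 23.8×10⁻⁶×64×850 = 2.634 mm.
The walls prevent any net length change, so an axial force P (same in every segment) develops. Compatibility: P · Σ Lᵢ/(AᵢEᵢ) = δ_free.
Σ Lᵢ/(AᵢEᵢ) = 500/(2375×105×10³) + 600/(1225×103×10³) + 850/(1475×70×10³) = 1.499×10⁻⁵ mm/N.
So P = 2.634 / 1.499×10⁻⁵ = 175.7 kN, tensile.
σ_{brass} = P / A = 175700 / 2375 = 73.98 MPa.

σ ≈ 74 MPa (tensile)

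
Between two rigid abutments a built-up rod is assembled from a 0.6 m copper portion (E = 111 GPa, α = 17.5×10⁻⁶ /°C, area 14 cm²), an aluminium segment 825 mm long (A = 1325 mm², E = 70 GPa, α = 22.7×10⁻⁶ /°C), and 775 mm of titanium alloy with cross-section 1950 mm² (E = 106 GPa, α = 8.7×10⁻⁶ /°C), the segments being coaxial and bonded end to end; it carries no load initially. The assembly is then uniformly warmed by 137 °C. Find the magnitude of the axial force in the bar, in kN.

If the supports were absent, the total length change would be Σ αᵢΔT Lᵢ = 17.5×10⁻⁶×137×600 + 22.7×10⁻⁶×137×825 + 8.7×10⁻⁶×137×775 = 4.928 mm.
Since the ends are fixed, an axial force P builds up, equal in every segment, with P · Σ Lᵢ/(AᵢEᵢ) = δ_free.
The series flexibility is Σ Lᵢ/(AᵢEᵢ) = 600/(1400×111×10³) + 825/(1325×70×10³) + 775/(1950×106×10³) = 1.651×10⁻⁵ mm/N.
Hence P = δ_free / Σ(L/AE) = 4.928/1.651×10⁻⁵ = 298.6 kN (compressive).

P ≈ 299 kN (compressive)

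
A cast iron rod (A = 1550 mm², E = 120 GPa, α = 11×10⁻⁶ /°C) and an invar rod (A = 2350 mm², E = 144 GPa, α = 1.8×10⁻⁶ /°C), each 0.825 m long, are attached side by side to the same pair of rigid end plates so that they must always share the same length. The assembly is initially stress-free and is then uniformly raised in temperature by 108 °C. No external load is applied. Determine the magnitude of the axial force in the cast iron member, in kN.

P ≈ 119 kN (compressive in the cast iron)

Equilibrium of a rigid end plate with no external load gives equal and opposite internal forces ±P in the two members. Since α_{cast iron} > α_{invar}, heating drives the cast iron into compression and the invar into tension.
Setting the final lengths equal and cancelling L: (α₁ − α₂)ΔT = P/(A₁E₁) + P/(A₂E₂).
|α₁ − α₂|·ΔT = 9.2×10⁻⁶ × 108 = 0.0009936.
1/(A₁E₁) + 1/(A₂E₂) = 1/(1550×120×10³) + 1/(2350×144×10³) = 8.331×10⁻⁹ N⁻¹.
P = 0.0009936 / 8.331×10⁻⁹ = 119300 N = 119.3 kN.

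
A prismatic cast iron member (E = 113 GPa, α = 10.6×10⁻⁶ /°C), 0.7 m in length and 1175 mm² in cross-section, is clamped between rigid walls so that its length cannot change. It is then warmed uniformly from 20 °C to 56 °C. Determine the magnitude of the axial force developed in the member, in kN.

With zero net strain, σ = E·αΔT = 113 GPa × 10.6×10⁻⁶ × 36 = 43.12 MPa.
P = AEαΔT = 1175 × 113×10³ × 10.6×10⁻⁶ × 36 = 50.67 kN (compressive).

P ≈ 50.7 kN (compressive)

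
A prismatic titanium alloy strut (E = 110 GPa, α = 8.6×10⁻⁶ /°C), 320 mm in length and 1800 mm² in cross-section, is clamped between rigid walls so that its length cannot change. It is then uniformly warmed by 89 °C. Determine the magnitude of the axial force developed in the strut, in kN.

P ≈ 152 kN (compressive)

With zero net strain, σ = E·αΔT = 110 GPa × 8.6×10⁻⁶ × 89 = 84.19 MPa.
Axial force P = σA = 84.19 × 1800 = 151500 N = 151.5 kN, compressive.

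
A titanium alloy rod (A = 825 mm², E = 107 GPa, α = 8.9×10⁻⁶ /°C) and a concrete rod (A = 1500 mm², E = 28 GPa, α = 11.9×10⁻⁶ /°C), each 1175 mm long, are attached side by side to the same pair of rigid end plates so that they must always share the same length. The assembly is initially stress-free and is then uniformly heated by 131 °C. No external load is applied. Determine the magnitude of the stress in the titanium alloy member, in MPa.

The concrete has the larger α, so on heating it would change length more than the titanium alloy if both were free. The rigid plates force a common final length, so the concrete is put into compression and the titanium alloy into tension, with equal and opposite forces P (no external load).
Compatibility of the two members (thermal + elastic change equal): (α₁ − α₂)ΔT = P·[1/(A₁E₁) + 1/(A₂E₂)].
|α₁ − α₂|·ΔT = 3×10⁻⁶ × 131 = 0.000393.
1/(A₁E₁) + 1/(A₂E₂) = 1/(825×107×10³) + 1/(1500×28×10³) = 3.514×10⁻⁸ N⁻¹.
So P = 0.000393 / 3.514×10⁻⁸ = 11.18 kN.
σ_{titanium alloy} = P/A₁ = 11180/825 = 13.56 MPa, tensile.

σ ≈ 13.6 MPa (tensile)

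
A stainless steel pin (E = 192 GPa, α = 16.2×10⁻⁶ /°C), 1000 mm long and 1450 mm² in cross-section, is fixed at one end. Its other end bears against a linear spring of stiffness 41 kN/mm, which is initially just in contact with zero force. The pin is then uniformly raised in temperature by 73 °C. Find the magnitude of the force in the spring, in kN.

The unrestrained thermal change is αΔT L = 16.2×10⁻⁶ × 73 × 1000 = 1.183 mm.
With a force P in the spring, the elastic change of the pin is PL/(AE) and that of the spring is P/k; compatibility requires their sum to equal δ_free.
P [ L/(AE) + 1/k ] = δ_free → P [ 1000/(1450×192×10³) + 1/(41×10³) ] = 1.183.
P = 1.183 / 2.798×10⁻⁵ = 42260 N.

P ≈ 42.3 kN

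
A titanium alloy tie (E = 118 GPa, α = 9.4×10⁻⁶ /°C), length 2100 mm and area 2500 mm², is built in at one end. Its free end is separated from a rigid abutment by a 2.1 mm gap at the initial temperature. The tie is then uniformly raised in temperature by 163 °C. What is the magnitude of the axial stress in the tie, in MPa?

σ ≈ 62.8 MPa (compressive)

Unrestrained expansion: δ_free = αΔT L = 9.4×10⁻⁶ × 163 × 2100 = 3.218 mm.
The gap closes (δ_free > 2.1 mm) and the wall then resists a further 3.218 − 2.1 = 1.118 mm of expansion.
So σ = E(δ_free − g)/L = 118×10³ × 1.118/2100 = 62.8 MPa.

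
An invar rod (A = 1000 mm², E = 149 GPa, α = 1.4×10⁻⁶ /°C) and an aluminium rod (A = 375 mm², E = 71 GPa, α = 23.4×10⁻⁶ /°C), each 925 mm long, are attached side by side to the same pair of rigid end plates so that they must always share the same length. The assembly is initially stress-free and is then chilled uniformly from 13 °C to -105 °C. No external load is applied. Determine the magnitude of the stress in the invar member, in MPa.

The aluminium has the larger α, so on cooling it would change length more than the invar if both were free. The rigid plates force a common final length, so the aluminium is put into tension and the invar into compression, with equal and opposite forces P (no external load).
Equating the net (thermal + elastic) strains gives |α₁ − α₂|·ΔT = P·[1/(A₁E₁) + 1/(A₂E₂)].
|α₁ − α₂|·ΔT = 22×10⁻⁶ × 118 = 0.002596.
1/(A₁E₁) + 1/(A₂E₂) = 1/(1000×149×10³) + 1/(375×71×10³) = 4.427×10⁻⁸ N⁻¹.
P = 0.002596 / 4.427×10⁻⁸ = 58640 N = 58.64 kN.
σ_{invar} = P/A₁ = 58640/1000 = 58.64 MPa, compressive.

σ ≈ 58.6 MPa (compressive)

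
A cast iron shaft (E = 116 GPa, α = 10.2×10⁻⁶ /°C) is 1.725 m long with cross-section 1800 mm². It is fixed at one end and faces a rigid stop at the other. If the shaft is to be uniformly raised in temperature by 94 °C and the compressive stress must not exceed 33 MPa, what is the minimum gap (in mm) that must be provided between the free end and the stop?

With no wall the shaft would lengthen by αΔT L = 10.2×10⁻⁶ × 94 × 1725 = 1.654 mm.
At the allowable stress the elastic shortening the wall may impose is σL/E = 33 × 1725 / (116×10³) = 0.4907 mm.
The gap must absorb the remainder: g_min = 1.654 − 0.4907 = 1.163 mm.

g ≈ 1.16 mm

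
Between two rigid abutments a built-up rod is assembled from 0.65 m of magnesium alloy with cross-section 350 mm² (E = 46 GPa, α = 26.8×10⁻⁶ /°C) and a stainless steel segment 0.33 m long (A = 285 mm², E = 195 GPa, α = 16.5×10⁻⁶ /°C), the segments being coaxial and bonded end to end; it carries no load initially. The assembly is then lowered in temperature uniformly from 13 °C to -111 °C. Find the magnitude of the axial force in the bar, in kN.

With the walls removed the bar would change length by δ_free = Σ αᵢΔT Lᵢ = 26.8×10⁻⁶×124×650 + 16.5×10⁻⁶×124×330 = 2.835 mm.
Since the ends are fixed, an axial force P builds up, equal in every segment, with P · Σ Lᵢ/(AᵢEᵢ) = δ_free.
The series flexibility is Σ Lᵢ/(AᵢEᵢ) = 650/(350×46×10³) + 330/(285×195×10³) = 4.631×10⁻⁵ mm/N.
So P = 2.835 / 4.631×10⁻⁵ = 61.22 kN, tensile.

P ≈ 61.2 kN (tensile)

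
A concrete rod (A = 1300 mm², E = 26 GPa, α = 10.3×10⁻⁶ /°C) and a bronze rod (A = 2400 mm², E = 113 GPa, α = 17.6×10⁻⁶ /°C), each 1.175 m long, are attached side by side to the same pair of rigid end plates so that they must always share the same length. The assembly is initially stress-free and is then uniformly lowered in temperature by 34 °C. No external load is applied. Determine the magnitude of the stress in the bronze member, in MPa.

Both members must finish at the same length. With the larger α, the bronze tends to over-contract; the plates restrain it, putting the bronze in tension and the concrete in compression. With no external load the two internal forces are equal and opposite, magnitude P.
Compatibility of the two members (thermal + elastic change equal): (α₁ − α₂)ΔT = P·[1/(A₁E₁) + 1/(A₂E₂)].
|α₁ − α₂|·ΔT = 7.3×10⁻⁶ × 34 = 0.0002482.
1/(A₁E₁) + 1/(A₂E₂) = 1/(1300×26×10³) + 1/(2400×113×10³) = 3.327×10⁻⁸ N⁻¹.
So P = 0.0002482 / 3.327×10⁻⁸ = 7.459 kN.
σ_{bronze} = P/A₂ = 7459/2400 = 3.108 MPa, tensile.

σ ≈ 3.11 MPa (tensile)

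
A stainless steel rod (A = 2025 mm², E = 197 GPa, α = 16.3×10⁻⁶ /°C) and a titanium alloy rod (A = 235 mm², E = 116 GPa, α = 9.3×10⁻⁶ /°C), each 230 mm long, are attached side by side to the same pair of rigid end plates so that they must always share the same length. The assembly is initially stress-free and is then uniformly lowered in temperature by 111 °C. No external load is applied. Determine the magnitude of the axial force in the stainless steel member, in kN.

Equilibrium of a rigid end plate with no external load gives equal and opposite internal forces ±P in the two members. Since α_{stainless steel} > α_{titanium alloy}, cooling drives the stainless steel into tension and the titanium alloy into compression.
Equating the net (thermal + elastic) strains gives |α₁ − α₂|·ΔT = P·[1/(A₁E₁) + 1/(A₂E₂)].
|α₁ − α₂|·ΔT = 7×10⁻⁶ × 111 = 0.000777.
1/(A₁E₁) + 1/(A₂E₂) = 1/(2025×197×10³) + 1/(235×116×10³) = 3.919×10⁻⁸ N⁻¹.
So P = 0.000777 / 3.919×10⁻⁸ = 19.83 kN.

P ≈ 19.8 kN (tensile in the stainless steel)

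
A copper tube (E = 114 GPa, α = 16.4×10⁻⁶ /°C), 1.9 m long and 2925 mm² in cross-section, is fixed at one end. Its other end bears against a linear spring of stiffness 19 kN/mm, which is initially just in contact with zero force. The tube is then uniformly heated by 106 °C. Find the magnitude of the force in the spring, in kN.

If the spring were absent the tube would lengthen by αΔT L = 16.4×10⁻⁶ × 106 × 1900 = 3.303 mm.
Let P be the compressive force at the spring. The tube shortens elastically by PL/(AE) and the spring compresses by P/k; together these equal δ_free.
P [ L/(AE) + 1/k ] = δ_free → P [ 1900/(2925×114×10³) + 1/(19×10³) ] = 3.303.
P = 3.303 / 5.833×10⁻⁵ = 56630 N.

P ≈ 56.6 kN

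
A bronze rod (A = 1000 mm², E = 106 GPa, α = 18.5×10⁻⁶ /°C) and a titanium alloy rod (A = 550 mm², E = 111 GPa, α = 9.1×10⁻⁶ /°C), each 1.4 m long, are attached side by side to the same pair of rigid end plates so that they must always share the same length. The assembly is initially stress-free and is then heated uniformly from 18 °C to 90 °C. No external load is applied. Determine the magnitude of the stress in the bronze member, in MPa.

The bronze has the larger α, so on heating it would change length more than the titanium alloy if both were free. The rigid plates force a common final length, so the bronze is put into compression and the titanium alloy into tension, with equal and opposite forces P (no external load).
Setting the final lengths equal and cancelling L: (α₁ − α₂)ΔT = P/(A₁E₁) + P/(A₂E₂).
|α₁ − α₂|·ΔT = 9.4×10⁻⁶ × 72 = 0.0006768.
1/(A₁E₁) + 1/(A₂E₂) = 1/(1000×106×10³) + 1/(550×111×10³) = 2.581×10⁻⁸ N⁻¹.
P = 0.0006768 / 2.581×10⁻⁸ = 26220 N = 26.22 kN.
σ_{bronze} = P/A₁ = 26220/1000 = 26.22 MPa, compressive.

σ ≈ 26.2 MPa (compressive)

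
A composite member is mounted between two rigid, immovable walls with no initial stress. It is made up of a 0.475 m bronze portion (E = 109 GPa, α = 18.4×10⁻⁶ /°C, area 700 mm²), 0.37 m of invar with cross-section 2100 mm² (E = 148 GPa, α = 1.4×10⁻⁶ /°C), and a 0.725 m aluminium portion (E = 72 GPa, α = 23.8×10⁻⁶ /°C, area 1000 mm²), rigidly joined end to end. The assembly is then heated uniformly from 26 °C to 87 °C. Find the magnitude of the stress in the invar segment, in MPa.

With the walls removed the bar would change length by δ_free = Σ αᵢΔT Lᵢ = 18.4×10⁻⁶×61×475 + 1.4×10⁻⁶×61×370 + 23.8×10⁻⁶×61×725 = 1.617 mm.
The rigid supports impose zero overall length change; the single axial force P common to all segments must satisfy P Σ Lᵢ/(AᵢEᵢ) = δ_free.
The series flexibility is Σ Lᵢ/(AᵢEᵢ) = 475/(700×109×10³) + 370/(2100×148×10³) + 725/(1000×72×10³) = 1.749×10⁻⁵ mm/N.
P = 1.617 / 1.749×10⁻⁵ = 92490 N = 92.49 kN, compressive.
σ_{invar} = P / A = 92490 / 2100 = 44.04 MPa.

σ ≈ 44 MPa (compressive)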